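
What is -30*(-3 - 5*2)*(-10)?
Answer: -3900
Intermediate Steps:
-30*(-3 - 5*2)*(-10) = -30*(-3 - 10)*(-10) = -30*(-13)*(-10) = 390*(-10) = -3900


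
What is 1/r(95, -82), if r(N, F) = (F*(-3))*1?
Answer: 1/246 ≈ 0.0040650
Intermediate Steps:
r(N, F) = -3*F (r(N, F) = -3*F*1 = -3*F)
1/r(95, -82) = 1/(-3*(-82)) = 1/246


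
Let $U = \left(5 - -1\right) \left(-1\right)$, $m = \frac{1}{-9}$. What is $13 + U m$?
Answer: $\frac{41}{3} \approx 13.667$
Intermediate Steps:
$m = - \frac{1}{9} \approx -0.11111$
$U = -6$ ($U = \left(5 + 1\right) \left(-1\right) = 6 \left(-1\right) = -6$)
$13 + U m = 13 - - \frac{2}{3} = 13 + \frac{2}{3} = \frac{41}{3}$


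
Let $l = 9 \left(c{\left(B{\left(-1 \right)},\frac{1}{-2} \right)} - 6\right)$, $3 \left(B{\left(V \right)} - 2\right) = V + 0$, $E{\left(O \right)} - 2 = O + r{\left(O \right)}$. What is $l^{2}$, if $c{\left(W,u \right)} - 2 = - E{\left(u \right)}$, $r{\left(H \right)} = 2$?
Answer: $\frac{18225}{4} \approx 4556.3$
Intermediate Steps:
$E{\left(O \right)} = 4 + O$ ($E{\left(O \right)} = 2 + \left(O + 2\right) = 2 + \left(2 + O\right) = 4 + O$)
$B{\left(V \right)} = 2 + \frac{V}{3}$ ($B{\left(V \right)} = 2 + \frac{V + 0}{3} = 2 + \frac{V}{3}$)
$c{\left(W,u \right)} = -2 - u$ ($c{\left(W,u \right)} = 2 - \left(4 + u\right) = -2 - u$)
$l = - \frac{135}{2}$ ($l = 9 \left(\left(-2 - \frac{1}{-2}\right) - 6\right) = 9 \left(\left(-2 - - \frac{1}{2}\right) - 6\right) = 9 \left(\left(-2 + \frac{1}{2}\right) - 6\right) = 9 \left(- \frac{3}{2} - 6\right) = 9 \left(- \frac{15}{2}\right) = - \frac{135}{2} \approx -67.5$)
$l^{2} = \left(- \frac{135}{2}\right)^{2} = \frac{18225}{4}$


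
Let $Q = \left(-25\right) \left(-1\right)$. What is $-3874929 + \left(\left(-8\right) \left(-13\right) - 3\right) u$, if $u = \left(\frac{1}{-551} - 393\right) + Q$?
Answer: $- \frac{2155565548}{551} \approx -3.9121 \cdot 10^{6}$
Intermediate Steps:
$Q = 25$
$u = - \frac{202769}{551}$ ($u = \left(\frac{1}{-551} - 393\right) + 25 = \left(- \frac{1}{551} - 393\right) + 25 = - \frac{216544}{551} + 25 = - \frac{202769}{551} \approx -368.0$)
$-3874929 + \left(\left(-8\right) \left(-13\right) - 3\right) u = -3874929 + \left(\left(-8\right) \left(-13\right) - 3\right) \left(- \frac{202769}{551}\right) = -3874929 + \left(104 - 3\right) \left(- \frac{202769}{551}\right) = -3874929 + 101 \left(- \frac{202769}{551}\right) = -3874929 - \frac{20479669}{551} = - \frac{2155565548}{551}$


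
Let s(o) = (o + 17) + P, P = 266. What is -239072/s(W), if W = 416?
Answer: -239072/699 ≈ -342.02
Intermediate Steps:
s(o) = 283 + o (s(o) = (o + 17) + 266 = (17 + o) + 266 = 283 + o)
-239072/s(W) = -239072/(283 + 416) = -239072/699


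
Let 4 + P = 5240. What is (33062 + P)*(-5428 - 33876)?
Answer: -1505264592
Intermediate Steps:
P = 5236 (P = -4 + 5240 = 5236)
(33062 + P)*(-5428 - 33876) = (33062 + 5236)*(-5428 - 33876) = 38298*(-39304) = -1505264592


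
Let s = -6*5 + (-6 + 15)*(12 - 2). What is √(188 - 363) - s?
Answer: -60 + 5*I*√7 ≈ -60.0 + 13.229*I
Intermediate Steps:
s = 60 (s = -30 + 9*10 = -30 + 90 = 60)
√(188 - 363) - s = √(188 - 363) - 1*60 = √(-175) - 60 = 5*I*√7 - 60 = -60 + 5*I*√7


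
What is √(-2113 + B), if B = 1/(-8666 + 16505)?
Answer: I*√14427075026/2613 ≈ 45.967*I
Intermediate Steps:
B = 1/7839 ≈ 0.00012757
√(-2113 + B) = √(-2113 + 1/7839) = √(-16563806/7839) = I*√14427075026/2613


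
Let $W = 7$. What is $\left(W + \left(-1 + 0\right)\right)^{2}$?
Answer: $36$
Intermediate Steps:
$\left(W + \left(-1 + 0\right)\right)^{2} = \left(7 + \left(-1 + 0\right)\right)^{2} = \left(7 - 1\right)^{2} = 6^{2} = 36$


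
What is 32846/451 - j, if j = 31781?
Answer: -1300035/41 ≈ -31708.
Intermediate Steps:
32846/451 - j = 32846/451 - 1*31781 = 32846*(1/451) - 31781 = 2986/41 - 31781 = -1300035/41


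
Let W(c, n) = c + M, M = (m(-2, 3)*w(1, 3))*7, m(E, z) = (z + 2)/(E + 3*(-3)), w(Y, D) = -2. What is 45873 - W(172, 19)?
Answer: 502641/11 ≈ 45695.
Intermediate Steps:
m(E, z) = (2 + z)/(-9 + E) (m(E, z) = (2 + z)/(E - 9) = (2 + z)/(-9 + E))
M = 70/11 (M = (((2 + 3)/(-9 - 2))*(-2))*7 = ((5/(-11))*(-2))*7 = (-1/11*5*(-2))*7 = -5/11*(-2)*7 = (10/11)*7 = 70/11 ≈ 6.3636)
W(c, n) = 70/11 + c (W(c, n) = c + 70/11 = 70/11 + c)
45873 - W(172, 19) = 45873 - (70/11 + 172) = 45873 - 1*1962/11 = 45873 - 1962/11 = 502641/11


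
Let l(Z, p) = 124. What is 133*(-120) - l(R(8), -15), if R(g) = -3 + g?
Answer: -16084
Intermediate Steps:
133*(-120) - l(R(8), -15) = 133*(-120) - 1*124 = -15960 - 124 = -16084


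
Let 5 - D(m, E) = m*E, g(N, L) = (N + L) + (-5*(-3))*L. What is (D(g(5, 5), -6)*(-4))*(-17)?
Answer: 35020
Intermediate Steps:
g(N, L) = N + 16*L (g(N, L) = (L + N) + 15*L = N + 16*L)
D(m, E) = 5 - E*m (D(m, E) = 5 - m*E = 5 - E*m)
(D(g(5, 5), -6)*(-4))*(-17) = ((5 - 1*(-6)*(5 + 16*5))*(-4))*(-17) = ((5 - 1*(-6)*(5 + 80))*(-4))*(-17) = ((5 - 1*(-6)*85)*(-4))*(-17) = ((5 + 510)*(-4))*(-17) = (515*(-4))*(-17) = -2060*(-17) = 35020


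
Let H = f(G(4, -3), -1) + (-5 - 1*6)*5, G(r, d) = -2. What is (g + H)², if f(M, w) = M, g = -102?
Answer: 25281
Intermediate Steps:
H = -57 (H = -2 + (-5 - 1*6)*5 = -2 + (-5 - 6)*5 = -2 - 11*5 = -2 - 55 = -57)
(g + H)² = (-102 - 57)² = (-159)² = 25281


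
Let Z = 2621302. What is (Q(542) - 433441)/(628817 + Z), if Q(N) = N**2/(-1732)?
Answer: -187753394/1407301527 ≈ -0.13341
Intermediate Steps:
Q(N) = -N**2/1732 (Q(N) = N**2*(-1/1732) = -N**2/1732)
(Q(542) - 433441)/(628817 + Z) = (-1/1732*542**2 - 433441)/(628817 + 2621302) = (-1/1732*293764 - 433441)/3250119 = (-73441/433 - 433441)*(1/3250119) = -187753394/433*1/3250119 = -187753394/1407301527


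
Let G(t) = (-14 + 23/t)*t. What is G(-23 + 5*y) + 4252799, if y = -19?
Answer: 4254474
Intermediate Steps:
G(t) = t*(-14 + 23/t)
G(-23 + 5*y) + 4252799 = (23 - 14*(-23 + 5*(-19))) + 4252799 = (23 - 14*(-23 - 95)) + 4252799 = (23 - 14*(-118)) + 4252799 = (23 + 1652) + 4252799 = 1675 + 4252799 = 4254474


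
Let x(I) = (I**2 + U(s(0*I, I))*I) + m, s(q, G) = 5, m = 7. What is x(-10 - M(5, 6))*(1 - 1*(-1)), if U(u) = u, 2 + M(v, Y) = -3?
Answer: 14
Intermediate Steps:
M(v, Y) = -5 (M(v, Y) = -2 - 3 = -5)
x(I) = 7 + I**2 + 5*I (x(I) = (I**2 + 5*I) + 7 = 7 + I**2 + 5*I)
x(-10 - M(5, 6))*(1 - 1*(-1)) = (7 + (-10 - 1*(-5))**2 + 5*(-10 - 1*(-5)))*(1 - 1*(-1)) = (7 + (-10 + 5)**2 + 5*(-10 + 5))*(1 + 1) = (7 + (-5)**2 + 5*(-5))*2 = (7 + 25 - 25)*2 = 7*2 = 14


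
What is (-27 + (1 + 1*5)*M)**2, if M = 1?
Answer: 441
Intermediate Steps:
(-27 + (1 + 1*5)*M)**2 = (-27 + (1 + 1*5)*1)**2 = (-27 + (1 + 5)*1)**2 = (-27 + 6*1)**2 = (-27 + 6)**2 = (-21)**2 = 441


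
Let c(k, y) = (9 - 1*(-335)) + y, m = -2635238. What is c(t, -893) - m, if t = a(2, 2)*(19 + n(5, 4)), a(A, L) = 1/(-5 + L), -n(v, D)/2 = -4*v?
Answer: 2634689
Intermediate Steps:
n(v, D) = 8*v (n(v, D) = -(-8)*v = 8*v)
t = -59/3 (t = (19 + 8*5)/(-5 + 2) = (19 + 40)/(-3) = -⅓*59 = -59/3 ≈ -19.667)
c(k, y) = 344 + y (c(k, y) = (9 + 335) + y = 344 + y)
c(t, -893) - m = (344 - 893) - 1*(-2635238) = -549 + 2635238 = 2634689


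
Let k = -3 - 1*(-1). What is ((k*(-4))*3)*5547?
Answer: 133128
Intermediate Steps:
k = -2 (k = -3 + 1 = -2)
((k*(-4))*3)*5547 = (-2*(-4)*3)*5547 = (8*3)*5547 = 24*5547 = 133128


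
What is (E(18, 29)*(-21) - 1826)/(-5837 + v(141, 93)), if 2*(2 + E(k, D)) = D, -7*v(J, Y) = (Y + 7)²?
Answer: 29239/101718 ≈ 0.28745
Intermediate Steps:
v(J, Y) = -(7 + Y)²/7 (v(J, Y) = -(Y + 7)²/7 = -(7 + Y)²/7)
E(k, D) = -2 + D/2
(E(18, 29)*(-21) - 1826)/(-5837 + v(141, 93)) = ((-2 + (½)*29)*(-21) - 1826)/(-5837 - (7 + 93)²/7) = ((-2 + 29/2)*(-21) - 1826)/(-5837 - ⅐*100²) = ((25/2)*(-21) - 1826)/(-5837 - ⅐*10000) = (-525/2 - 1826)/(-5837 - 10000/7) = -4177/(2*(-50859/7)) = -4177/2*(-7/50859) = 29239/101718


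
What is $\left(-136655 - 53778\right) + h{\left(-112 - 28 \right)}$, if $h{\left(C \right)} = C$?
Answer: $-190573$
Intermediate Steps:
$\left(-136655 - 53778\right) + h{\left(-112 - 28 \right)} = \left(-136655 - 53778\right) - 140 = -190433 - 140 = -190573$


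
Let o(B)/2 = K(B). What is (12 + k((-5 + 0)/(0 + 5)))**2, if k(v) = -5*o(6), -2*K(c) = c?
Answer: 1764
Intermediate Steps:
K(c) = -c/2
o(B) = -B (o(B) = 2*(-B/2) = -B)
k(v) = 30 (k(v) = -(-5)*6 = -5*(-6) = 30)
(12 + k((-5 + 0)/(0 + 5)))**2 = (12 + 30)**2 = 42**2 = 1764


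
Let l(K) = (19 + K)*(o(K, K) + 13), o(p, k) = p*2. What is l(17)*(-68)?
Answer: -115056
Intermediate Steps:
o(p, k) = 2*p
l(K) = (13 + 2*K)*(19 + K) (l(K) = (19 + K)*(2*K + 13) = (19 + K)*(13 + 2*K) = (13 + 2*K)*(19 + K))
l(17)*(-68) = (247 + 2*17**2 + 51*17)*(-68) = (247 + 2*289 + 867)*(-68) = (247 + 578 + 867)*(-68) = 1692*(-68) = -115056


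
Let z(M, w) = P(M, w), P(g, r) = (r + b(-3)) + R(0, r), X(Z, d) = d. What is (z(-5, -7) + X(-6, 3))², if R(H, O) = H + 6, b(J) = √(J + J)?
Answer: (2 + I*√6)² ≈ -2.0 + 9.798*I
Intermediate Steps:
b(J) = √2*√J (b(J) = √(2*J) = √2*√J)
R(H, O) = 6 + H
P(g, r) = 6 + r + I*√6 (P(g, r) = (r + √2*√(-3)) + (6 + 0) = (r + √2*(I*√3)) + 6 = (r + I*√6) + 6 = 6 + r + I*√6)
z(M, w) = 6 + w + I*√6
(z(-5, -7) + X(-6, 3))² = ((6 - 7 + I*√6) + 3)² = ((-1 + I*√6) + 3)² = (2 + I*√6)²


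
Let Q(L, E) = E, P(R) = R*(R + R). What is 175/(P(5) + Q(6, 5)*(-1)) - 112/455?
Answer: 2131/585 ≈ 3.6427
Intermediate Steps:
P(R) = 2*R² (P(R) = R*(2*R) = 2*R²)
175/(P(5) + Q(6, 5)*(-1)) - 112/455 = 175/(2*5² + 5*(-1)) - 112/455 = 175/(2*25 - 5) - 112*1/455 = 175/(50 - 5) - 16/65 = 175/45 - 16/65 = 175*(1/45) - 16/65 = 35/9 - 16/65 = 2131/585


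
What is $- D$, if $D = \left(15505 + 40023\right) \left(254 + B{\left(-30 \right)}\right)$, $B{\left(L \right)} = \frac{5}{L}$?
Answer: $- \frac{42284572}{3} \approx -1.4095 \cdot 10^{7}$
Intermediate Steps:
$D = \frac{42284572}{3}$ ($D = \left(15505 + 40023\right) \left(254 + \frac{5}{-30}\right) = 55528 \left(254 + 5 \left(- \frac{1}{30}\right)\right) = 55528 \left(254 - \frac{1}{6}\right) = 55528 \cdot \frac{1523}{6} = \frac{42284572}{3} \approx 1.4095 \cdot 10^{7}$)
$- D = \left(-1\right) \frac{42284572}{3} = - \frac{42284572}{3}$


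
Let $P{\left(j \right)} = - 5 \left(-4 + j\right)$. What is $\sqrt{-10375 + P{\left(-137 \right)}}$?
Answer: $i \sqrt{9670} \approx 98.336 i$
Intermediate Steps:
$P{\left(j \right)} = 20 - 5 j$
$\sqrt{-10375 + P{\left(-137 \right)}} = \sqrt{-10375 + \left(20 - -685\right)} = \sqrt{-10375 + \left(20 + 685\right)} = \sqrt{-10375 + 705} = \sqrt{-9670} = i \sqrt{9670}$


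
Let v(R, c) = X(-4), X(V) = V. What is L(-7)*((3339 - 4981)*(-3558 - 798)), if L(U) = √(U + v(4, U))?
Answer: 7152552*I*√11 ≈ 2.3722e+7*I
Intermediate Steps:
v(R, c) = -4
L(U) = √(-4 + U) (L(U) = √(U - 4) = √(-4 + U))
L(-7)*((3339 - 4981)*(-3558 - 798)) = √(-4 - 7)*((3339 - 4981)*(-3558 - 798)) = √(-11)*(-1642*(-4356)) = (I*√11)*7152552 = 7152552*I*√11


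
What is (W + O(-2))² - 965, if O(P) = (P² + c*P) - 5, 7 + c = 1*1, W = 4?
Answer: -740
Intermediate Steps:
c = -6 (c = -7 + 1*1 = -7 + 1 = -6)
O(P) = -5 + P² - 6*P (O(P) = (P² - 6*P) - 5 = -5 + P² - 6*P)
(W + O(-2))² - 965 = (4 + (-5 + (-2)² - 6*(-2)))² - 965 = (4 + (-5 + 4 + 12))² - 965 = (4 + 11)² - 965 = 15² - 965 = 225 - 965 = -740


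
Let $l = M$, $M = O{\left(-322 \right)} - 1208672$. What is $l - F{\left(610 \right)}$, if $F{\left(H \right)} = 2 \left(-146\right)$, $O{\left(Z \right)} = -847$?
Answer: $-1209227$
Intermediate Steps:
$M = -1209519$ ($M = -847 - 1208672 = -1209519$)
$l = -1209519$
$F{\left(H \right)} = -292$
$l - F{\left(610 \right)} = -1209519 - -292 = -1209519 + 292 = -1209227$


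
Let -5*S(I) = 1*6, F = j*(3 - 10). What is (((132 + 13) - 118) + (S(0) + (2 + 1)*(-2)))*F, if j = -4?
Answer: 2772/5 ≈ 554.40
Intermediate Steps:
F = 28 (F = -4*(3 - 10) = -4*(-7) = 28)
S(I) = -6/5
(((132 + 13) - 118) + (S(0) + (2 + 1)*(-2)))*F = (((132 + 13) - 118) + (-6/5 + (2 + 1)*(-2)))*28 = ((145 - 118) + (-6/5 + 3*(-2)))*28 = (27 + (-6/5 - 6))*28 = (27 - 36/5)*28 = (99/5)*28 = 2772/5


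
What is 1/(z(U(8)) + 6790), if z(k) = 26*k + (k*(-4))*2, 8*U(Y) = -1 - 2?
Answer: 4/27133 ≈ 0.00014742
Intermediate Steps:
U(Y) = -3/8 (U(Y) = (-1 - 2)/8 = (⅛)*(-3) = -3/8)
z(k) = 18*k (z(k) = 26*k - 4*k*2 = 26*k - 8*k = 18*k)
1/(z(U(8)) + 6790) = 1/(18*(-3/8) + 6790) = 1/(-27/4 + 6790) = 1/(27133/4) = 4/27133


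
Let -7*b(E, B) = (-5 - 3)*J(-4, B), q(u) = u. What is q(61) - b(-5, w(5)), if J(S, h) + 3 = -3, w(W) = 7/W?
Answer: 475/7 ≈ 67.857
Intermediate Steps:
J(S, h) = -6 (J(S, h) = -3 - 3 = -6)
b(E, B) = -48/7 (b(E, B) = -(-5 - 3)*(-6)/7 = -(-8)*(-6)/7 = -1/7*48 = -48/7)
q(61) - b(-5, w(5)) = 61 - 1*(-48/7) = 61 + 48/7 = 475/7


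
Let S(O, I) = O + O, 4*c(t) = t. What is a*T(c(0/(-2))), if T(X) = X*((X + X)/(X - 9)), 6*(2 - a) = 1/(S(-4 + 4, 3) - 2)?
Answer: 0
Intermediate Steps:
c(t) = t/4
S(O, I) = 2*O
a = 25/12 (a = 2 - 1/(6*(2*(-4 + 4) - 2)) = 2 - 1/(6*(2*0 - 2)) = 2 - 1/(6*(0 - 2)) = 2 - 1/6/(-2) = 2 - 1/6*(-1/2) = 2 + 1/12 = 25/12 ≈ 2.0833)
T(X) = 2*X**2/(-9 + X) (T(X) = X*((2*X)/(-9 + X)) = X*(2*X/(-9 + X)) = 2*X**2/(-9 + X))
a*T(c(0/(-2))) = 25*(2*((0/(-2))/4)**2/(-9 + (0/(-2))/4))/12 = 25*(2*((0*(-1/2))/4)**2/(-9 + (0*(-1/2))/4))/12 = 25*(2*((1/4)*0)**2/(-9 + (1/4)*0))/12 = 25*(2*0**2/(-9 + 0))/12 = 25*(2*0/(-9))/12 = 25*(2*0*(-1/9))/12 = (25/12)*0 = 0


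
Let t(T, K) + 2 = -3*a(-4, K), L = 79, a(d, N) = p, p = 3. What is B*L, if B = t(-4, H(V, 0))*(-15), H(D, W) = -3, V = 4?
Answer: 13035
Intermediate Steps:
a(d, N) = 3
t(T, K) = -11 (t(T, K) = -2 - 3*3 = -2 - 9 = -11)
B = 165 (B = -11*(-15) = 165)
B*L = 165*79 = 13035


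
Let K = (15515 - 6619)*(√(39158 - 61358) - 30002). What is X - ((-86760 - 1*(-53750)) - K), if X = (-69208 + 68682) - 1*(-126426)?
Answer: -266738882 + 88960*I*√222 ≈ -2.6674e+8 + 1.3255e+6*I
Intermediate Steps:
K = -266897792 + 88960*I*√222 (K = 8896*(√(-22200) - 30002) = 8896*(10*I*√222 - 30002) = 8896*(-30002 + 10*I*√222) = -266897792 + 88960*I*√222 ≈ -2.669e+8 + 1.3255e+6*I)
X = 125900 (X = -526 + 126426 = 125900)
X - ((-86760 - 1*(-53750)) - K) = 125900 - ((-86760 - 1*(-53750)) - (-266897792 + 88960*I*√222)) = 125900 - ((-86760 + 53750) + (266897792 - 88960*I*√222)) = 125900 - (-33010 + (266897792 - 88960*I*√222)) = 125900 - (266864782 - 88960*I*√222) = 125900 + (-266864782 + 88960*I*√222) = -266738882 + 88960*I*√222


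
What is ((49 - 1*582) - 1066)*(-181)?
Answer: 289419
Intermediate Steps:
((49 - 1*582) - 1066)*(-181) = ((49 - 582) - 1066)*(-181) = (-533 - 1066)*(-181) = -1599*(-181) = 289419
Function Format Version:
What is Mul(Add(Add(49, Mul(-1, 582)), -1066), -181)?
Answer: 289419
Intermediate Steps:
Mul(Add(Add(49, Mul(-1, 582)), -1066), -181) = Mul(Add(Add(49, -582), -1066), -181) = Mul(Add(-533, -1066), -181) = Mul(-1599, -181) = 289419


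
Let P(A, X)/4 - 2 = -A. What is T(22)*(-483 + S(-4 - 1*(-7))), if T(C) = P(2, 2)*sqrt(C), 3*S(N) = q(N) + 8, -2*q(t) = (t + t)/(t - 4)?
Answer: 0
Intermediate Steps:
q(t) = -t/(-4 + t) (q(t) = -(t + t)/(2*(t - 4)) = -2*t/(2*(-4 + t)) = -t/(-4 + t))
S(N) = 8/3 - N/(3*(-4 + N)) (S(N) = (-N/(-4 + N) + 8)/3 = (8 - N/(-4 + N))/3 = 8/3 - N/(3*(-4 + N)))
P(A, X) = 8 - 4*A (P(A, X) = 8 + 4*(-A) = 8 - 4*A)
T(C) = 0 (T(C) = (8 - 4*2)*sqrt(C) = (8 - 8)*sqrt(C) = 0*sqrt(C) = 0)
T(22)*(-483 + S(-4 - 1*(-7))) = 0*(-483 + (-32 + 7*(-4 - 1*(-7)))/(3*(-4 + (-4 - 1*(-7))))) = 0*(-483 + (-32 + 7*(-4 + 7))/(3*(-4 + (-4 + 7)))) = 0*(-483 + (-32 + 7*3)/(3*(-4 + 3))) = 0*(-483 + (1/3)*(-32 + 21)/(-1)) = 0*(-483 + (1/3)*(-1)*(-11)) = 0*(-483 + 11/3) = 0*(-1438/3) = 0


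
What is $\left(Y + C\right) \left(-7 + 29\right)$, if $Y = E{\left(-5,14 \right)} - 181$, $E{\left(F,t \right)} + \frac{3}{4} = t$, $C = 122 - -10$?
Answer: $- \frac{1573}{2} \approx -786.5$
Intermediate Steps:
$C = 132$ ($C = 122 + 10 = 132$)
$E{\left(F,t \right)} = - \frac{3}{4} + t$
$Y = - \frac{671}{4}$ ($Y = \left(- \frac{3}{4} + 14\right) - 181 = \frac{53}{4} - 181 = - \frac{671}{4} \approx -167.75$)
$\left(Y + C\right) \left(-7 + 29\right) = \left(- \frac{671}{4} + 132\right) \left(-7 + 29\right) = \left(- \frac{143}{4}\right) 22 = - \frac{1573}{2}$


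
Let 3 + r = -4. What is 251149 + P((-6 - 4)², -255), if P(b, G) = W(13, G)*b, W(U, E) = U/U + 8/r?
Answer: 1757943/7 ≈ 2.5113e+5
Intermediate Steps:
r = -7 (r = -3 - 4 = -7)
W(U, E) = -⅐ (W(U, E) = U/U + 8/(-7) = 1 + 8*(-⅐) = 1 - 8/7 = -⅐)
P(b, G) = -b/7
251149 + P((-6 - 4)², -255) = 251149 - (-6 - 4)²/7 = 251149 - ⅐*(-10)² = 251149 - ⅐*100 = 251149 - 100/7 = 1757943/7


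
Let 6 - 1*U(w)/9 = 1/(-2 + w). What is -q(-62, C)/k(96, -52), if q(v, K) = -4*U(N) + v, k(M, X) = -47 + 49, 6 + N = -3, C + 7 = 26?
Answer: 1547/11 ≈ 140.64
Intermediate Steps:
C = 19 (C = -7 + 26 = 19)
N = -9 (N = -6 - 3 = -9)
U(w) = 54 - 9/(-2 + w)
k(M, X) = 2
q(v, K) = -2412/11 + v (q(v, K) = -36*(-13 + 6*(-9))/(-2 - 9) + v = -36*(-13 - 54)/(-11) + v = -36*(-1)*(-67)/11 + v = -4*603/11 + v = -2412/11 + v)
-q(-62, C)/k(96, -52) = -(-2412/11 - 62)/2 = -(-3094)/(11*2) = -1*(-1547/11) = 1547/11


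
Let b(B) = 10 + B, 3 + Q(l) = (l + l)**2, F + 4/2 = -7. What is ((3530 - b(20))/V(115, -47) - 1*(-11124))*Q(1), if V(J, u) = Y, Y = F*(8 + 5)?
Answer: 1298008/117 ≈ 11094.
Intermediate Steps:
F = -9 (F = -2 - 7 = -9)
Y = -117 (Y = -9*(8 + 5) = -9*13 = -117)
Q(l) = -3 + 4*l**2 (Q(l) = -3 + (l + l)**2 = -3 + (2*l)**2 = -3 + 4*l**2)
V(J, u) = -117
((3530 - b(20))/V(115, -47) - 1*(-11124))*Q(1) = ((3530 - (10 + 20))/(-117) - 1*(-11124))*(-3 + 4*1**2) = ((3530 - 1*30)*(-1/117) + 11124)*(-3 + 4*1) = ((3530 - 30)*(-1/117) + 11124)*(-3 + 4) = (3500*(-1/117) + 11124)*1 = (-3500/117 + 11124)*1 = (1298008/117)*1 = 1298008/117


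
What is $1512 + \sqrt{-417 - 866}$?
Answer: $1512 + i \sqrt{1283} \approx 1512.0 + 35.819 i$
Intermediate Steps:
$1512 + \sqrt{-417 - 866} = 1512 + \sqrt{-1283} = 1512 + i \sqrt{1283}$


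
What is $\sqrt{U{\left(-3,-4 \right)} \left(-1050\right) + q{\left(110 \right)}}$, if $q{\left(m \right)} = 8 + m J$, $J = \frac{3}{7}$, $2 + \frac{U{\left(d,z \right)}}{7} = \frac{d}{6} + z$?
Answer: $\frac{\sqrt{2343677}}{7} \approx 218.7$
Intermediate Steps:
$U{\left(d,z \right)} = -14 + 7 z + \frac{7 d}{6}$ ($U{\left(d,z \right)} = -14 + 7 \left(\frac{d}{6} + z\right) = -14 + 7 \left(z + \frac{d}{6}\right) = -14 + \left(7 z + \frac{7 d}{6}\right) = -14 + 7 z + \frac{7 d}{6}$)
$J = \frac{3}{7}$ ($J = 3 \cdot \frac{1}{7} = \frac{3}{7} \approx 0.42857$)
$q{\left(m \right)} = 8 + \frac{3 m}{7}$ ($q{\left(m \right)} = 8 + m \frac{3}{7} = 8 + \frac{3 m}{7}$)
$\sqrt{U{\left(-3,-4 \right)} \left(-1050\right) + q{\left(110 \right)}} = \sqrt{\left(-14 + 7 \left(-4\right) + \frac{7}{6} \left(-3\right)\right) \left(-1050\right) + \left(8 + \frac{3}{7} \cdot 110\right)} = \sqrt{\left(-14 - 28 - \frac{7}{2}\right) \left(-1050\right) + \left(8 + \frac{330}{7}\right)} = \sqrt{\left(- \frac{91}{2}\right) \left(-1050\right) + \frac{386}{7}} = \sqrt{47775 + \frac{386}{7}} = \sqrt{\frac{334811}{7}} = \frac{\sqrt{2343677}}{7}$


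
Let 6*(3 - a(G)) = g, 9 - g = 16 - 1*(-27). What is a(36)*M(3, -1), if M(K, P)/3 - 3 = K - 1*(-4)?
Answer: 260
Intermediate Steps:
M(K, P) = 21 + 3*K (M(K, P) = 9 + 3*(K - 1*(-4)) = 9 + 3*(K + 4) = 9 + 3*(4 + K) = 9 + (12 + 3*K) = 21 + 3*K)
g = -34 (g = 9 - (16 - 1*(-27)) = 9 - (16 + 27) = 9 - 1*43 = 9 - 43 = -34)
a(G) = 26/3 (a(G) = 3 - ⅙*(-34) = 3 + 17/3 = 26/3)
a(36)*M(3, -1) = 26*(21 + 3*3)/3 = 26*(21 + 9)/3 = (26/3)*30 = 260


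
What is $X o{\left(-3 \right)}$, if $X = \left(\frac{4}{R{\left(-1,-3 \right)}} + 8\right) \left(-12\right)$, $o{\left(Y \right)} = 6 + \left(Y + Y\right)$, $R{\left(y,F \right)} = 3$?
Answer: $0$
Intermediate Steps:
$o{\left(Y \right)} = 6 + 2 Y$
$X = -112$ ($X = \left(\frac{4}{3} + 8\right) \left(-12\right) = \frac{28}{3} \left(-12\right) = -112$)
$X o{\left(-3 \right)} = - 112 \left(6 + 2 \left(-3\right)\right) = - 112 \left(6 - 6\right) = \left(-112\right) 0 = 0$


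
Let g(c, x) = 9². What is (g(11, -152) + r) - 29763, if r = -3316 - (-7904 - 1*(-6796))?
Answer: -31890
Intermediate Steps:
r = -2208 (r = -3316 - (-7904 + 6796) = -3316 - 1*(-1108) = -3316 + 1108 = -2208)
g(c, x) = 81
(g(11, -152) + r) - 29763 = (81 - 2208) - 29763 = -2127 - 29763 = -31890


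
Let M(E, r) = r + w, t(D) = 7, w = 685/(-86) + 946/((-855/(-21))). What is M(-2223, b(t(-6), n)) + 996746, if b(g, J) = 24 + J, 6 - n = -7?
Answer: 24431525597/24510 ≈ 9.9680e+5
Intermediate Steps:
n = 13 (n = 6 - 1*(-7) = 6 + 7 = 13)
w = 374267/24510 (w = 685*(-1/86) + 946/((-855*(-1/21))) = -685/86 + 946/(285/7) = -685/86 + 946*(7/285) = -685/86 + 6622/285 = 374267/24510 ≈ 15.270)
M(E, r) = 374267/24510 + r (M(E, r) = r + 374267/24510 = 374267/24510 + r)
M(-2223, b(t(-6), n)) + 996746 = (374267/24510 + (24 + 13)) + 996746 = (374267/24510 + 37) + 996746 = 1281137/24510 + 996746 = 24431525597/24510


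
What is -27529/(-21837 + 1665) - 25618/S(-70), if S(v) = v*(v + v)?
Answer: -15436381/12355350 ≈ -1.2494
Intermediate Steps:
S(v) = 2*v**2 (S(v) = v*(2*v) = 2*v**2)
-27529/(-21837 + 1665) - 25618/S(-70) = -27529/(-21837 + 1665) - 25618/(2*(-70)**2) = -27529/(-20172) - 25618/(2*4900) = -27529*(-1/20172) - 25618/9800 = 27529/20172 - 25618*1/9800 = 27529/20172 - 12809/4900 = -15436381/12355350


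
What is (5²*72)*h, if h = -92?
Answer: -165600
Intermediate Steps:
(5²*72)*h = (5²*72)*(-92) = (25*72)*(-92) = 1800*(-92) = -165600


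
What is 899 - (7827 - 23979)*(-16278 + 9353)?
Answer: -111851701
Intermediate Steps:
899 - (7827 - 23979)*(-16278 + 9353) = 899 - (-16152)*(-6925) = 899 - 1*111852600 = 899 - 111852600 = -111851701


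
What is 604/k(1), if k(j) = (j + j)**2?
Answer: 151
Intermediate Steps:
k(j) = 4*j**2 (k(j) = (2*j)**2 = 4*j**2)
604/k(1) = 604/((4*1**2)) = 604/((4*1)) = 604/4 = 604*(1/4) = 151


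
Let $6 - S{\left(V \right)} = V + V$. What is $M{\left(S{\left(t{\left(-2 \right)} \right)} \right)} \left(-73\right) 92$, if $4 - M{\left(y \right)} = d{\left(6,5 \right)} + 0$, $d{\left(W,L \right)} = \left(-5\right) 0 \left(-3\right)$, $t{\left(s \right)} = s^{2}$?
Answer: $-26864$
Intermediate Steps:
$S{\left(V \right)} = 6 - 2 V$ ($S{\left(V \right)} = 6 - \left(V + V\right) = 6 - 2 V$)
$d{\left(W,L \right)} = 0$ ($d{\left(W,L \right)} = 0 \left(-3\right) = 0$)
$M{\left(y \right)} = 4$ ($M{\left(y \right)} = 4 - \left(0 + 0\right) = 4 - 0 = 4 + 0 = 4$)
$M{\left(S{\left(t{\left(-2 \right)} \right)} \right)} \left(-73\right) 92 = 4 \left(-73\right) 92 = \left(-292\right) 92 = -26864$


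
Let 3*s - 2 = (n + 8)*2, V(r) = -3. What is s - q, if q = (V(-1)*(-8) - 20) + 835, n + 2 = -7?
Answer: -839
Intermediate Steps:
n = -9 (n = -2 - 7 = -9)
q = 839 (q = (-3*(-8) - 20) + 835 = (24 - 20) + 835 = 4 + 835 = 839)
s = 0 (s = ⅔ + ((-9 + 8)*2)/3 = ⅔ + (-1*2)/3 = ⅔ + (⅓)*(-2) = ⅔ - ⅔ = 0)
s - q = 0 - 1*839 = 0 - 839 = -839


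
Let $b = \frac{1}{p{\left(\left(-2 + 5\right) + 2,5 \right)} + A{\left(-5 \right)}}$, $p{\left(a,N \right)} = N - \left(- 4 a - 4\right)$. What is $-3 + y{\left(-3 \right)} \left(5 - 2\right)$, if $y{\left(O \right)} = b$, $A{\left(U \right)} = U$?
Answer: $- \frac{23}{8} \approx -2.875$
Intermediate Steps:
$p{\left(a,N \right)} = 4 + N + 4 a$ ($p{\left(a,N \right)} = N - \left(-4 - 4 a\right) = N + \left(4 + 4 a\right) = 4 + N + 4 a$)
$b = \frac{1}{24}$ ($b = \frac{1}{\left(4 + 5 + 4 \left(\left(-2 + 5\right) + 2\right)\right) - 5} = \frac{1}{\left(4 + 5 + 4 \left(3 + 2\right)\right) - 5} = \frac{1}{\left(4 + 5 + 4 \cdot 5\right) - 5} = \frac{1}{\left(4 + 5 + 20\right) - 5} = \frac{1}{29 - 5} = \frac{1}{24} \approx 0.041667$)
$y{\left(O \right)} = \frac{1}{24}$
$-3 + y{\left(-3 \right)} \left(5 - 2\right) = -3 + \frac{5 - 2}{24} = -3 + \frac{1}{24} \cdot 3 = -3 + \frac{1}{8} = - \frac{23}{8}$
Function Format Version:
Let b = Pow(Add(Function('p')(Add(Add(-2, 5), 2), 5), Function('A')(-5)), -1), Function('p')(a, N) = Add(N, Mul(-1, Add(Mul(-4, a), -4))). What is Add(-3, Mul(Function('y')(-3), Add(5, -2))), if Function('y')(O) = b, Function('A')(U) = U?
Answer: Rational(-23, 8) ≈ -2.8750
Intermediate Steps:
Function('p')(a, N) = Add(4, N, Mul(4, a)) (Function('p')(a, N) = Add(N, Mul(-1, Add(-4, Mul(-4, a)))) = Add(N, Add(4, Mul(4, a))) = Add(4, N, Mul(4, a)))
b = Rational(1, 24) (b = Pow(Add(Add(4, 5, Mul(4, Add(Add(-2, 5), 2))), -5), -1) = Pow(Add(Add(4, 5, Mul(4, Add(3, 2))), -5), -1) = Pow(Add(Add(4, 5, Mul(4, 5)), -5), -1) = Pow(Add(Add(4, 5, 20), -5), -1) = Pow(Add(29, -5), -1) = Pow(24, -1) = Rational(1, 24) ≈ 0.041667)
Function('y')(O) = Rational(1, 24)
Add(-3, Mul(Function('y')(-3), Add(5, -2))) = Add(-3, Mul(Rational(1, 24), Add(5, -2))) = Add(-3, Mul(Rational(1, 24), 3)) = Add(-3, Rational(1, 8)) = Rational(-23, 8)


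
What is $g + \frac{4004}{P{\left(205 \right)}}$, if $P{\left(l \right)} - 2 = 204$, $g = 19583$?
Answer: $\frac{2019051}{103} \approx 19602.0$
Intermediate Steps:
$P{\left(l \right)} = 206$ ($P{\left(l \right)} = 2 + 204 = 206$)
$g + \frac{4004}{P{\left(205 \right)}} = 19583 + \frac{4004}{206} = 19583 + 4004 \cdot \frac{1}{206} = 19583 + \frac{2002}{103} = \frac{2019051}{103}$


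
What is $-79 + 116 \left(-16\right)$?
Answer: $-1935$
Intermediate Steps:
$-79 + 116 \left(-16\right) = -79 - 1856 = -1935$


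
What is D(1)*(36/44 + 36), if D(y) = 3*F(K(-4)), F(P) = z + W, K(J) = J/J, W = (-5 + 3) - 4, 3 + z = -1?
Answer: -12150/11 ≈ -1104.5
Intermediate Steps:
z = -4 (z = -3 - 1 = -4)
W = -6 (W = -2 - 4 = -6)
K(J) = 1
F(P) = -10 (F(P) = -4 - 6 = -10)
D(y) = -30 (D(y) = 3*(-10) = -30)
D(1)*(36/44 + 36) = -30*(36/44 + 36) = -30*(36*(1/44) + 36) = -30*(9/11 + 36) = -30*405/11 = -12150/11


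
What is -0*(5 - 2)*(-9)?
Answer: 0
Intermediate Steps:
-0*(5 - 2)*(-9) = -0*3*(-9) = -2*0*(-9) = 0*(-9) = 0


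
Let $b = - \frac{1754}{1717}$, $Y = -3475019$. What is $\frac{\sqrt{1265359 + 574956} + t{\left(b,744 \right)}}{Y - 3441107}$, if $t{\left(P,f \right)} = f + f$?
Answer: $- \frac{744}{3458063} - \frac{31 \sqrt{1915}}{6916126} \approx -0.0004113$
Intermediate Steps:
$b = - \frac{1754}{1717}$ ($b = \left(-1754\right) \frac{1}{1717} = - \frac{1754}{1717} \approx -1.0215$)
$t{\left(P,f \right)} = 2 f$
$\frac{\sqrt{1265359 + 574956} + t{\left(b,744 \right)}}{Y - 3441107} = \frac{\sqrt{1265359 + 574956} + 2 \cdot 744}{-3475019 - 3441107} = \frac{\sqrt{1840315} + 1488}{-6916126} = \left(31 \sqrt{1915} + 1488\right) \left(- \frac{1}{6916126}\right) = \left(1488 + 31 \sqrt{1915}\right) \left(- \frac{1}{6916126}\right) = - \frac{744}{3458063} - \frac{31 \sqrt{1915}}{6916126}$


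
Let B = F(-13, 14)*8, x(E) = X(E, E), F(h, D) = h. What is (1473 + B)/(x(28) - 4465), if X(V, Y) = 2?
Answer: -1369/4463 ≈ -0.30674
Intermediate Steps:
x(E) = 2
B = -104 (B = -13*8 = -104)
(1473 + B)/(x(28) - 4465) = (1473 - 104)/(2 - 4465) = 1369/(-4463) = 1369*(-1/4463) = -1369/4463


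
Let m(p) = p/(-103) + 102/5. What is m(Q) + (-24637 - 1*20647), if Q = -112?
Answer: -23310194/515 ≈ -45263.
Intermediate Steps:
m(p) = 102/5 - p/103 (m(p) = p*(-1/103) + 102*(1/5) = -p/103 + 102/5 = 102/5 - p/103)
m(Q) + (-24637 - 1*20647) = (102/5 - 1/103*(-112)) + (-24637 - 1*20647) = (102/5 + 112/103) + (-24637 - 20647) = 11066/515 - 45284 = -23310194/515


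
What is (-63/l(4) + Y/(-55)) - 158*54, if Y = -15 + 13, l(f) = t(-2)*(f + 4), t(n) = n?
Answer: -7504663/880 ≈ -8528.0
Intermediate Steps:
l(f) = -8 - 2*f (l(f) = -2*(f + 4) = -2*(4 + f) = -8 - 2*f)
Y = -2
(-63/l(4) + Y/(-55)) - 158*54 = (-63/(-8 - 2*4) - 2/(-55)) - 158*54 = (-63/(-8 - 8) - 2*(-1/55)) - 8532 = (-63/(-16) + 2/55) - 8532 = (-63*(-1/16) + 2/55) - 8532 = (63/16 + 2/55) - 8532 = 3497/880 - 8532 = -7504663/880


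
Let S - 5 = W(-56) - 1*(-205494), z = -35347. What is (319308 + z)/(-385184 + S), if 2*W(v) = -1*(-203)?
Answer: -567922/359167 ≈ -1.5812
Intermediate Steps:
W(v) = 203/2 (W(v) = (-1*(-203))/2 = (½)*203 = 203/2)
S = 411201/2 (S = 5 + (203/2 - 1*(-205494)) = 5 + (203/2 + 205494) = 5 + 411191/2 = 411201/2 ≈ 2.0560e+5)
(319308 + z)/(-385184 + S) = (319308 - 35347)/(-385184 + 411201/2) = 283961/(-359167/2) = 283961*(-2/359167) = -567922/359167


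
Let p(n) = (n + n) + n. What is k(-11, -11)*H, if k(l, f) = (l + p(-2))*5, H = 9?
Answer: -765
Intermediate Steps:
p(n) = 3*n (p(n) = 2*n + n = 3*n)
k(l, f) = -30 + 5*l (k(l, f) = (l + 3*(-2))*5 = (l - 6)*5 = (-6 + l)*5 = -30 + 5*l)
k(-11, -11)*H = (-30 + 5*(-11))*9 = (-30 - 55)*9 = -85*9 = -765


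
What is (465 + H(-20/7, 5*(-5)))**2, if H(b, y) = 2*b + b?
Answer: 10208025/49 ≈ 2.0833e+5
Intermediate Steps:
H(b, y) = 3*b
(465 + H(-20/7, 5*(-5)))**2 = (465 + 3*(-20/7))**2 = (465 - 60/7)**2 = (3195/7)**2 = 10208025/49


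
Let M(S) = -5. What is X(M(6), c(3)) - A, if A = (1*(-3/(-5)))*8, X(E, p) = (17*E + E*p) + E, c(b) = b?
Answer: -549/5 ≈ -109.80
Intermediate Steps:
X(E, p) = 18*E + E*p
A = 24/5 (A = (1*(-3*(-⅕)))*8 = (1*(⅗))*8 = (⅗)*8 = 24/5 ≈ 4.8000)
X(M(6), c(3)) - A = -5*(18 + 3) - 1*24/5 = -5*21 - 24/5 = -105 - 24/5 = -549/5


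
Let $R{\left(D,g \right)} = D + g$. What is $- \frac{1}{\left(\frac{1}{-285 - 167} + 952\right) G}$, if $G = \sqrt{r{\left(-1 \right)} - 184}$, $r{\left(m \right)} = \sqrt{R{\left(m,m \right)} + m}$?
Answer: $- \frac{452}{430303 \sqrt{-184 + i \sqrt{3}}} \approx -3.6445 \cdot 10^{-7} + 7.7436 \cdot 10^{-5} i$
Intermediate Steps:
$r{\left(m \right)} = \sqrt{3} \sqrt{m}$ ($r{\left(m \right)} = \sqrt{\left(m + m\right) + m} = \sqrt{2 m + m} = \sqrt{3 m} = \sqrt{3} \sqrt{m}$)
$G = \sqrt{-184 + i \sqrt{3}}$ ($G = \sqrt{\sqrt{3} \sqrt{-1} - 184} = \sqrt{\sqrt{3} i - 184} = \sqrt{i \sqrt{3} - 184} = \sqrt{-184 + i \sqrt{3}} \approx 0.06384 + 13.565 i$)
$- \frac{1}{\left(\frac{1}{-285 - 167} + 952\right) G} = - \frac{1}{\left(\frac{1}{-285 - 167} + 952\right) \sqrt{-184 + i \sqrt{3}}} = - \frac{1}{\left(\frac{1}{-452} + 952\right) \sqrt{-184 + i \sqrt{3}}} = - \frac{1}{\left(- \frac{1}{452} + 952\right) \sqrt{-184 + i \sqrt{3}}} = - \frac{1}{\frac{430303}{452} \sqrt{-184 + i \sqrt{3}}} = - \frac{452}{430303 \sqrt{-184 + i \sqrt{3}}}$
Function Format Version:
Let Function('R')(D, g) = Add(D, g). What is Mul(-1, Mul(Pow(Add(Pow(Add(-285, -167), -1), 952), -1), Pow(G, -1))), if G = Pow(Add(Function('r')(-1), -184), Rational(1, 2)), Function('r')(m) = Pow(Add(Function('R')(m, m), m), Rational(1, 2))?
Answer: Mul(Rational(-452, 430303), Pow(Add(-184, Mul(I, Pow(3, Rational(1, 2)))), Rational(-1, 2))) ≈ Add(-3.6445e-7, Mul(7.7436e-5, I))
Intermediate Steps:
Function('r')(m) = Mul(Pow(3, Rational(1, 2)), Pow(m, Rational(1, 2))) (Function('r')(m) = Pow(Add(Add(m, m), m), Rational(1, 2)) = Pow(Add(Mul(2, m), m), Rational(1, 2)) = Pow(Mul(3, m), Rational(1, 2)) = Mul(Pow(3, Rational(1, 2)), Pow(m, Rational(1, 2))))
G = Pow(Add(-184, Mul(I, Pow(3, Rational(1, 2)))), Rational(1, 2)) (G = Pow(Add(Mul(Pow(3, Rational(1, 2)), Pow(-1, Rational(1, 2))), -184), Rational(1, 2)) = Pow(Add(Mul(Pow(3, Rational(1, 2)), I), -184), Rational(1, 2)) = Pow(Add(Mul(I, Pow(3, Rational(1, 2))), -184), Rational(1, 2)) = Pow(Add(-184, Mul(I, Pow(3, Rational(1, 2)))), Rational(1, 2)) ≈ Add(0.06384, Mul(13.565, I)))
Mul(-1, Mul(Pow(Add(Pow(Add(-285, -167), -1), 952), -1), Pow(G, -1))) = Mul(-1, Mul(Pow(Add(Pow(Add(-285, -167), -1), 952), -1), Pow(Pow(Add(-184, Mul(I, Pow(3, Rational(1, 2)))), Rational(1, 2)), -1))) = Mul(-1, Mul(Pow(Add(Pow(-452, -1), 952), -1), Pow(Add(-184, Mul(I, Pow(3, Rational(1, 2)))), Rational(-1, 2)))) = Mul(-1, Mul(Pow(Add(Rational(-1, 452), 952), -1), Pow(Add(-184, Mul(I, Pow(3, Rational(1, 2)))), Rational(-1, 2)))) = Mul(-1, Mul(Pow(Rational(430303, 452), -1), Pow(Add(-184, Mul(I, Pow(3, Rational(1, 2)))), Rational(-1, 2)))) = Mul(-1, Mul(Rational(452, 430303), Pow(Add(-184, Mul(I, Pow(3, Rational(1, 2)))), Rational(-1, 2)))) = Mul(Rational(-452, 430303), Pow(Add(-184, Mul(I, Pow(3, Rational(1, 2)))), Rational(-1, 2)))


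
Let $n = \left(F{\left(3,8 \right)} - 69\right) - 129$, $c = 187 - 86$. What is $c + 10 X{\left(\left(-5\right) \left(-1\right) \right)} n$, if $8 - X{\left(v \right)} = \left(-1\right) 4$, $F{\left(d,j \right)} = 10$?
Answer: $-22459$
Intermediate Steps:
$c = 101$
$X{\left(v \right)} = 12$ ($X{\left(v \right)} = 8 - \left(-1\right) 4 = 8 - -4 = 8 + 4 = 12$)
$n = -188$ ($n = \left(10 - 69\right) - 129 = -59 - 129 = -188$)
$c + 10 X{\left(\left(-5\right) \left(-1\right) \right)} n = 101 + 10 \cdot 12 \left(-188\right) = 101 + 120 \left(-188\right) = 101 - 22560 = -22459$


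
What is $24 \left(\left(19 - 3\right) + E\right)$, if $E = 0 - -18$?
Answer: $816$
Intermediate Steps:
$E = 18$ ($E = 0 + 18 = 18$)
$24 \left(\left(19 - 3\right) + E\right) = 24 \left(\left(19 - 3\right) + 18\right) = 24 \left(16 + 18\right) = 24 \cdot 34 = 816$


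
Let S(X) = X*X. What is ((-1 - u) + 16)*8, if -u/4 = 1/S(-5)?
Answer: 3032/25 ≈ 121.28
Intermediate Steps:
S(X) = X**2
u = -4/25 (u = -4/((-5)**2) = -4/25 ≈ -0.16000)
((-1 - u) + 16)*8 = ((-1 - 1*(-4/25)) + 16)*8 = ((-1 + 4/25) + 16)*8 = (-21/25 + 16)*8 = (379/25)*8 = 3032/25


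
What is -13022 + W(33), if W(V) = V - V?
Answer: -13022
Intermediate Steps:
W(V) = 0
-13022 + W(33) = -13022 + 0 = -13022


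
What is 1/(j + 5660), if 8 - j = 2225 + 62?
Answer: 1/3381 ≈ 0.00029577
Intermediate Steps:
j = -2279 (j = 8 - (2225 + 62) = 8 - 1*2287 = 8 - 2287 = -2279)
1/(j + 5660) = 1/(-2279 + 5660) = 1/3381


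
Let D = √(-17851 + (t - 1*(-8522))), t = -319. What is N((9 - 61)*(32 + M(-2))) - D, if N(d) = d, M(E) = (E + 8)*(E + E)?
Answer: -416 - 12*I*√67 ≈ -416.0 - 98.224*I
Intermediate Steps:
M(E) = 2*E*(8 + E) (M(E) = (8 + E)*(2*E) = 2*E*(8 + E))
D = 12*I*√67 (D = √(-17851 + (-319 - 1*(-8522))) = √(-17851 + (-319 + 8522)) = √(-17851 + 8203) = √(-9648) = 12*I*√67 ≈ 98.224*I)
N((9 - 61)*(32 + M(-2))) - D = (9 - 61)*(32 + 2*(-2)*(8 - 2)) - 12*I*√67 = -52*(32 + 2*(-2)*6) - 12*I*√67 = -52*(32 - 24) - 12*I*√67 = -52*8 - 12*I*√67 = -416 - 12*I*√67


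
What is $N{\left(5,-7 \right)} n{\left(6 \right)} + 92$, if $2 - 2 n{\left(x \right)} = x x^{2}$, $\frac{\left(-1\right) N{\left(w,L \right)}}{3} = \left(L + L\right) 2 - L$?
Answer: $-6649$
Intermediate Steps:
$N{\left(w,L \right)} = - 9 L$ ($N{\left(w,L \right)} = - 3 \left(\left(L + L\right) 2 - L\right) = - 3 \left(2 L 2 - L\right) = - 3 \left(4 L - L\right) = - 3 \cdot 3 L = - 9 L$)
$n{\left(x \right)} = 1 - \frac{x^{3}}{2}$ ($n{\left(x \right)} = 1 - \frac{x x^{2}}{2} = 1 - \frac{x^{3}}{2}$)
$N{\left(5,-7 \right)} n{\left(6 \right)} + 92 = \left(-9\right) \left(-7\right) \left(1 - \frac{6^{3}}{2}\right) + 92 = 63 \left(1 - 108\right) + 92 = 63 \left(-107\right) + 92 = -6741 + 92 = -6649$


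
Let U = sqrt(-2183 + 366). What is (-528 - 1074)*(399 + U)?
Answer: -639198 - 1602*I*sqrt(1817) ≈ -6.392e+5 - 68287.0*I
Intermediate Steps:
U = I*sqrt(1817) (U = sqrt(-1817) = I*sqrt(1817) ≈ 42.626*I)
(-528 - 1074)*(399 + U) = (-528 - 1074)*(399 + I*sqrt(1817)) = -1602*(399 + I*sqrt(1817)) = -639198 - 1602*I*sqrt(1817)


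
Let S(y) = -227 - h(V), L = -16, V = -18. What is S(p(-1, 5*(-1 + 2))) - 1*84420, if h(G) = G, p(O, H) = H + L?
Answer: -84629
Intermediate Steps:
p(O, H) = -16 + H (p(O, H) = H - 16 = -16 + H)
S(y) = -209 (S(y) = -227 - 1*(-18) = -227 + 18 = -209)
S(p(-1, 5*(-1 + 2))) - 1*84420 = -209 - 1*84420 = -209 - 84420 = -84629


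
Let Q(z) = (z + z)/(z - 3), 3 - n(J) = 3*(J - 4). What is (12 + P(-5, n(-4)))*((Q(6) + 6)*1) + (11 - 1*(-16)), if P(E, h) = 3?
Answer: 177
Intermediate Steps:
n(J) = 15 - 3*J (n(J) = 3 - 3*(J - 4) = 3 - 3*(-4 + J) = 3 - (-12 + 3*J) = 3 + (12 - 3*J) = 15 - 3*J)
Q(z) = 2*z/(-3 + z) (Q(z) = (2*z)/(-3 + z) = 2*z/(-3 + z))
(12 + P(-5, n(-4)))*((Q(6) + 6)*1) + (11 - 1*(-16)) = (12 + 3)*((2*6/(-3 + 6) + 6)*1) + (11 - 1*(-16)) = 15*((2*6/3 + 6)*1) + (11 + 16) = 15*((2*6*(⅓) + 6)*1) + 27 = 15*((4 + 6)*1) + 27 = 15*(10*1) + 27 = 15*10 + 27 = 150 + 27 = 177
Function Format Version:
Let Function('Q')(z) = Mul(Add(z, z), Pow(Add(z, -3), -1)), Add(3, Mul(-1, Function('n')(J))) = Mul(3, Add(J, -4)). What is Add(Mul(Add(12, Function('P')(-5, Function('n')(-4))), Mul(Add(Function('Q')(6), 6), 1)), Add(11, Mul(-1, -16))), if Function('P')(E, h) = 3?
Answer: 177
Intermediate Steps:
Function('n')(J) = Add(15, Mul(-3, J)) (Function('n')(J) = Add(3, Mul(-1, Mul(3, Add(J, -4)))) = Add(3, Mul(-1, Mul(3, Add(-4, J)))) = Add(3, Mul(-1, Add(-12, Mul(3, J)))) = Add(3, Add(12, Mul(-3, J))) = Add(15, Mul(-3, J)))
Function('Q')(z) = Mul(2, z, Pow(Add(-3, z), -1)) (Function('Q')(z) = Mul(Mul(2, z), Pow(Add(-3, z), -1)) = Mul(2, z, Pow(Add(-3, z), -1)))
Add(Mul(Add(12, Function('P')(-5, Function('n')(-4))), Mul(Add(Function('Q')(6), 6), 1)), Add(11, Mul(-1, -16))) = Add(Mul(Add(12, 3), Mul(Add(Mul(2, 6, Pow(Add(-3, 6), -1)), 6), 1)), Add(11, Mul(-1, -16))) = Add(Mul(15, Mul(Add(Mul(2, 6, Pow(3, -1)), 6), 1)), Add(11, 16)) = Add(Mul(15, Mul(Add(Mul(2, 6, Rational(1, 3)), 6), 1)), 27) = Add(Mul(15, Mul(Add(4, 6), 1)), 27) = Add(Mul(15, Mul(10, 1)), 27) = Add(Mul(15, 10), 27) = Add(150, 27) = 177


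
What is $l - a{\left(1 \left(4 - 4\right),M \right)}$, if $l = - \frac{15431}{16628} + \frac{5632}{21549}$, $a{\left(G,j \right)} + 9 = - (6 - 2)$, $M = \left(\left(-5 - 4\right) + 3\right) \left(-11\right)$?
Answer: $\frac{401749483}{32574252} \approx 12.333$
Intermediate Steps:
$M = 66$ ($M = \left(-9 + 3\right) \left(-11\right) = \left(-6\right) \left(-11\right) = 66$)
$a{\left(G,j \right)} = -13$ ($a{\left(G,j \right)} = -9 - \left(6 - 2\right) = -9 - 4 = -13$)
$l = - \frac{21715793}{32574252}$ ($l = \left(-15431\right) \frac{1}{16628} + 5632 \cdot \frac{1}{21549} = - \frac{15431}{16628} + \frac{512}{1959} = - \frac{21715793}{32574252} \approx -0.66666$)
$l - a{\left(1 \left(4 - 4\right),M \right)} = - \frac{21715793}{32574252} - -13 = - \frac{21715793}{32574252} + 13 = \frac{401749483}{32574252}$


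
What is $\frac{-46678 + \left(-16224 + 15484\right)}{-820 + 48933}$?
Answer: $- \frac{47418}{48113} \approx -0.98555$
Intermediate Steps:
$\frac{-46678 + \left(-16224 + 15484\right)}{-820 + 48933} = \frac{-46678 - 740}{48113} = \left(-47418\right) \frac{1}{48113} = - \frac{47418}{48113}$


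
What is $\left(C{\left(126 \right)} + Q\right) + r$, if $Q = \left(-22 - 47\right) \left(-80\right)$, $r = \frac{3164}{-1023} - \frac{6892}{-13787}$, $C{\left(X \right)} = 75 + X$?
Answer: $\frac{80652990269}{14104101} \approx 5718.4$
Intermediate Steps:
$r = - \frac{36571552}{14104101}$ ($r = 3164 \left(- \frac{1}{1023}\right) - - \frac{6892}{13787} = - \frac{3164}{1023} + \frac{6892}{13787} = - \frac{36571552}{14104101} \approx -2.593$)
$Q = 5520$ ($Q = \left(-69\right) \left(-80\right) = 5520$)
$\left(C{\left(126 \right)} + Q\right) + r = \left(\left(75 + 126\right) + 5520\right) - \frac{36571552}{14104101} = \left(201 + 5520\right) - \frac{36571552}{14104101} = 5721 - \frac{36571552}{14104101} = \frac{80652990269}{14104101}$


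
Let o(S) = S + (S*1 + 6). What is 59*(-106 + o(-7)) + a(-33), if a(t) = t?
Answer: -6759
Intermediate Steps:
o(S) = 6 + 2*S (o(S) = S + (S + 6) = S + (6 + S) = 6 + 2*S)
59*(-106 + o(-7)) + a(-33) = 59*(-106 + (6 + 2*(-7))) - 33 = 59*(-106 + (6 - 14)) - 33 = 59*(-106 - 8) - 33 = 59*(-114) - 33 = -6726 - 33 = -6759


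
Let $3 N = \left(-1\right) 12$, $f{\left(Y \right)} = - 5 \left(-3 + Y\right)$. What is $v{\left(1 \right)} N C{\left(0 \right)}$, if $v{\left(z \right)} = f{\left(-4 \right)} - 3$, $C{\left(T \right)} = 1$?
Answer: $-128$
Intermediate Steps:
$f{\left(Y \right)} = 15 - 5 Y$
$v{\left(z \right)} = 32$ ($v{\left(z \right)} = \left(15 - -20\right) - 3 = \left(15 + 20\right) - 3 = 35 - 3 = 32$)
$N = -4$ ($N = \frac{\left(-1\right) 12}{3} = \frac{1}{3} \left(-12\right) = -4$)
$v{\left(1 \right)} N C{\left(0 \right)} = 32 \left(-4\right) 1 = \left(-128\right) 1 = -128$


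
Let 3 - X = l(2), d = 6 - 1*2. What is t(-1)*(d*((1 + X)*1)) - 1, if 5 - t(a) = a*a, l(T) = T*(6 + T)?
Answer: -193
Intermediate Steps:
d = 4 (d = 6 - 2 = 4)
X = -13 (X = 3 - 2*(6 + 2) = 3 - 2*8 = 3 - 1*16 = 3 - 16 = -13)
t(a) = 5 - a² (t(a) = 5 - a*a = 5 - a²)
t(-1)*(d*((1 + X)*1)) - 1 = (5 - 1*(-1)²)*(4*((1 - 13)*1)) - 1 = (5 - 1*1)*(4*(-12*1)) - 1 = (5 - 1)*(4*(-12)) - 1 = 4*(-48) - 1 = -192 - 1 = -193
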